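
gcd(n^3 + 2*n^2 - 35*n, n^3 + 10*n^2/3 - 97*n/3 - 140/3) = n^2 + 2*n - 35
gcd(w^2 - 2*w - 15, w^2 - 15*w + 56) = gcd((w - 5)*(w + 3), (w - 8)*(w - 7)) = 1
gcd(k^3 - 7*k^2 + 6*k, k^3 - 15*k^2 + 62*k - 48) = k^2 - 7*k + 6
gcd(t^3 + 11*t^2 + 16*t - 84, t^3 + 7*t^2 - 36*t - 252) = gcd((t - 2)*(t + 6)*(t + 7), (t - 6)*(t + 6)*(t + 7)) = t^2 + 13*t + 42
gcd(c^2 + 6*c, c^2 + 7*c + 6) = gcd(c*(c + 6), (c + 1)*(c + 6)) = c + 6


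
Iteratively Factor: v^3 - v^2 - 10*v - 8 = (v - 4)*(v^2 + 3*v + 2) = (v - 4)*(v + 1)*(v + 2)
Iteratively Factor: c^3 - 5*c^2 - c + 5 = (c - 1)*(c^2 - 4*c - 5) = (c - 1)*(c + 1)*(c - 5)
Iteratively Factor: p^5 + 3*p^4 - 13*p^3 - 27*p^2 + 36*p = (p)*(p^4 + 3*p^3 - 13*p^2 - 27*p + 36) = p*(p - 1)*(p^3 + 4*p^2 - 9*p - 36) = p*(p - 1)*(p + 4)*(p^2 - 9) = p*(p - 1)*(p + 3)*(p + 4)*(p - 3)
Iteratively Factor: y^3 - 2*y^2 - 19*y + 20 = (y - 1)*(y^2 - y - 20) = (y - 1)*(y + 4)*(y - 5)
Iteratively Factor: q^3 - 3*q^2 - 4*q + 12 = (q - 3)*(q^2 - 4) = (q - 3)*(q - 2)*(q + 2)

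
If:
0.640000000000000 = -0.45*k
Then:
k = -1.42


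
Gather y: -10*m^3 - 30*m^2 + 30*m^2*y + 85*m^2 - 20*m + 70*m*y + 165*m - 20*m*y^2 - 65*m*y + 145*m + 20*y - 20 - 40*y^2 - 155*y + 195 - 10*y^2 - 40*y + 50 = -10*m^3 + 55*m^2 + 290*m + y^2*(-20*m - 50) + y*(30*m^2 + 5*m - 175) + 225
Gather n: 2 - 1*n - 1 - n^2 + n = 1 - n^2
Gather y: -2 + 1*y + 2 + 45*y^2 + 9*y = 45*y^2 + 10*y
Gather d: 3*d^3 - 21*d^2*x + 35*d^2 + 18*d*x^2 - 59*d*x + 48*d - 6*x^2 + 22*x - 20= 3*d^3 + d^2*(35 - 21*x) + d*(18*x^2 - 59*x + 48) - 6*x^2 + 22*x - 20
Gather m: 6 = 6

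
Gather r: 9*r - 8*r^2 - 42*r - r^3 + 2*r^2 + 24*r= -r^3 - 6*r^2 - 9*r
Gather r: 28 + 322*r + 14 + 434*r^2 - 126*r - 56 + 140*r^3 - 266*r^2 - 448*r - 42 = 140*r^3 + 168*r^2 - 252*r - 56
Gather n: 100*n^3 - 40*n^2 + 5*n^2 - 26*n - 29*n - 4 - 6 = 100*n^3 - 35*n^2 - 55*n - 10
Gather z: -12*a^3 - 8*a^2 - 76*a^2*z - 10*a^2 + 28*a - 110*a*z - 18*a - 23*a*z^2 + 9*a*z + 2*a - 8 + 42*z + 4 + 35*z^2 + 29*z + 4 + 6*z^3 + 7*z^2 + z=-12*a^3 - 18*a^2 + 12*a + 6*z^3 + z^2*(42 - 23*a) + z*(-76*a^2 - 101*a + 72)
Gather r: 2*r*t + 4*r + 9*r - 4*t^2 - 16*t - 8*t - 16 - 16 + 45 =r*(2*t + 13) - 4*t^2 - 24*t + 13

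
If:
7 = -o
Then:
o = -7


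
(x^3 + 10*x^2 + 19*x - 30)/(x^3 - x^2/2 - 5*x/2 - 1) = 2*(-x^3 - 10*x^2 - 19*x + 30)/(-2*x^3 + x^2 + 5*x + 2)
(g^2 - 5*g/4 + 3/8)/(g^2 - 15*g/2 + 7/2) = (g - 3/4)/(g - 7)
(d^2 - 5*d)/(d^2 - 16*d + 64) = d*(d - 5)/(d^2 - 16*d + 64)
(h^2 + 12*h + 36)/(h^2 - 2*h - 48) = (h + 6)/(h - 8)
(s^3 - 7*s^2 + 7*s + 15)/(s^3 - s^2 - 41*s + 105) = (s + 1)/(s + 7)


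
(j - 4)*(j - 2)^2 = j^3 - 8*j^2 + 20*j - 16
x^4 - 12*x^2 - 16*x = x*(x - 4)*(x + 2)^2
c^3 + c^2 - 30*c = c*(c - 5)*(c + 6)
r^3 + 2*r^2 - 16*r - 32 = (r - 4)*(r + 2)*(r + 4)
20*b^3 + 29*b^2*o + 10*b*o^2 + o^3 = (b + o)*(4*b + o)*(5*b + o)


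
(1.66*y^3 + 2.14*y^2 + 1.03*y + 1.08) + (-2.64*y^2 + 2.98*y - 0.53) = 1.66*y^3 - 0.5*y^2 + 4.01*y + 0.55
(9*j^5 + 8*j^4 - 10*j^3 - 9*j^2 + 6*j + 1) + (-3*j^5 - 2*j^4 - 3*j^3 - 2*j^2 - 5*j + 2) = 6*j^5 + 6*j^4 - 13*j^3 - 11*j^2 + j + 3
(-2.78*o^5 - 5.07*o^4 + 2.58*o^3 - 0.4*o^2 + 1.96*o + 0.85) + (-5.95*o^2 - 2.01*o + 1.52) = -2.78*o^5 - 5.07*o^4 + 2.58*o^3 - 6.35*o^2 - 0.0499999999999998*o + 2.37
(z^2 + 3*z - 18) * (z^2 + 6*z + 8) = z^4 + 9*z^3 + 8*z^2 - 84*z - 144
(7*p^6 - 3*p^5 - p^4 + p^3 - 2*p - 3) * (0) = 0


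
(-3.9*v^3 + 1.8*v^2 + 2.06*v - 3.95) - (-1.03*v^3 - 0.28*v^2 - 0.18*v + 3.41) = -2.87*v^3 + 2.08*v^2 + 2.24*v - 7.36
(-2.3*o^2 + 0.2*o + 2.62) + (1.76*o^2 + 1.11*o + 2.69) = -0.54*o^2 + 1.31*o + 5.31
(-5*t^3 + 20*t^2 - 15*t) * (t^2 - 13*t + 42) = -5*t^5 + 85*t^4 - 485*t^3 + 1035*t^2 - 630*t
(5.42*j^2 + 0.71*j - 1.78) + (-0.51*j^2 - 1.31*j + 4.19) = 4.91*j^2 - 0.6*j + 2.41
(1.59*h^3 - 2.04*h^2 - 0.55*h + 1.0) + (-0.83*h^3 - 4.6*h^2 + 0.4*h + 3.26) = 0.76*h^3 - 6.64*h^2 - 0.15*h + 4.26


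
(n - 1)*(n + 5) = n^2 + 4*n - 5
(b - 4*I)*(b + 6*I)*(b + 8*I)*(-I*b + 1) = -I*b^4 + 11*b^3 + 2*I*b^2 + 200*b + 192*I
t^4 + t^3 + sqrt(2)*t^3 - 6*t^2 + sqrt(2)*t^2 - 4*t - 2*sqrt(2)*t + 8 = (t - 1)*(t + 2)*(t - sqrt(2))*(t + 2*sqrt(2))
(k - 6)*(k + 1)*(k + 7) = k^3 + 2*k^2 - 41*k - 42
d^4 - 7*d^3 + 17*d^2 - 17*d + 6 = (d - 3)*(d - 2)*(d - 1)^2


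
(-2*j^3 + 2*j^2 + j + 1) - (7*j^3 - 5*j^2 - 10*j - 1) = -9*j^3 + 7*j^2 + 11*j + 2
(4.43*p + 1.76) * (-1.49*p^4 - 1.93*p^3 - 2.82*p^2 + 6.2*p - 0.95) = -6.6007*p^5 - 11.1723*p^4 - 15.8894*p^3 + 22.5028*p^2 + 6.7035*p - 1.672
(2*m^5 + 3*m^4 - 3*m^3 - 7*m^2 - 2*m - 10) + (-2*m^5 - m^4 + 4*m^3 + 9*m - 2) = 2*m^4 + m^3 - 7*m^2 + 7*m - 12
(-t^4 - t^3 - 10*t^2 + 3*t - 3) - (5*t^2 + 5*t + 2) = -t^4 - t^3 - 15*t^2 - 2*t - 5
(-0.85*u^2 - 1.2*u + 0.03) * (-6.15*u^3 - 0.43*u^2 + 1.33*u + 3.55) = 5.2275*u^5 + 7.7455*u^4 - 0.799*u^3 - 4.6264*u^2 - 4.2201*u + 0.1065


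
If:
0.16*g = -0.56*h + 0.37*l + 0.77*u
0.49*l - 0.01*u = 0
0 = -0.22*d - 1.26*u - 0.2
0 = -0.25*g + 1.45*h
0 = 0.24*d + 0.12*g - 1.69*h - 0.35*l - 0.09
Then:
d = 0.02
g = -0.49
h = -0.08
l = -0.00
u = -0.16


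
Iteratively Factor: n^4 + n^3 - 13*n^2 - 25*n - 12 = (n + 1)*(n^3 - 13*n - 12) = (n + 1)*(n + 3)*(n^2 - 3*n - 4) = (n - 4)*(n + 1)*(n + 3)*(n + 1)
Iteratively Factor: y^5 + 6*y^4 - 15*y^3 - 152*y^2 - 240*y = (y)*(y^4 + 6*y^3 - 15*y^2 - 152*y - 240) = y*(y + 4)*(y^3 + 2*y^2 - 23*y - 60) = y*(y + 4)^2*(y^2 - 2*y - 15) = y*(y - 5)*(y + 4)^2*(y + 3)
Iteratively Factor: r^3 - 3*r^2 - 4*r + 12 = (r + 2)*(r^2 - 5*r + 6) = (r - 2)*(r + 2)*(r - 3)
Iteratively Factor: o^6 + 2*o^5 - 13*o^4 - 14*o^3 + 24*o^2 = (o + 4)*(o^5 - 2*o^4 - 5*o^3 + 6*o^2) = (o - 1)*(o + 4)*(o^4 - o^3 - 6*o^2) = (o - 1)*(o + 2)*(o + 4)*(o^3 - 3*o^2) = o*(o - 1)*(o + 2)*(o + 4)*(o^2 - 3*o) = o*(o - 3)*(o - 1)*(o + 2)*(o + 4)*(o)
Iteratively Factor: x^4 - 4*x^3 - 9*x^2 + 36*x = (x)*(x^3 - 4*x^2 - 9*x + 36) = x*(x - 3)*(x^2 - x - 12) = x*(x - 4)*(x - 3)*(x + 3)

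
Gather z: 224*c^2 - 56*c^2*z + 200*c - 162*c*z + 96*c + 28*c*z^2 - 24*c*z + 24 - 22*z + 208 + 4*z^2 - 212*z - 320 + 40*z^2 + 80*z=224*c^2 + 296*c + z^2*(28*c + 44) + z*(-56*c^2 - 186*c - 154) - 88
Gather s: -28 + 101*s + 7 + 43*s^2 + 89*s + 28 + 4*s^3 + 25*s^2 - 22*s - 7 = 4*s^3 + 68*s^2 + 168*s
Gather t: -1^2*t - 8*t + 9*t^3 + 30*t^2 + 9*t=9*t^3 + 30*t^2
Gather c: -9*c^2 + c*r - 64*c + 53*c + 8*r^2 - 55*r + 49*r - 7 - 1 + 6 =-9*c^2 + c*(r - 11) + 8*r^2 - 6*r - 2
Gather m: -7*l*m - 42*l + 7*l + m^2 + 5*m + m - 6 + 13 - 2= -35*l + m^2 + m*(6 - 7*l) + 5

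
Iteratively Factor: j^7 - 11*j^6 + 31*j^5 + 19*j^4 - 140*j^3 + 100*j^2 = (j + 2)*(j^6 - 13*j^5 + 57*j^4 - 95*j^3 + 50*j^2) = (j - 5)*(j + 2)*(j^5 - 8*j^4 + 17*j^3 - 10*j^2) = j*(j - 5)*(j + 2)*(j^4 - 8*j^3 + 17*j^2 - 10*j) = j*(j - 5)*(j - 1)*(j + 2)*(j^3 - 7*j^2 + 10*j) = j*(j - 5)*(j - 2)*(j - 1)*(j + 2)*(j^2 - 5*j) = j*(j - 5)^2*(j - 2)*(j - 1)*(j + 2)*(j)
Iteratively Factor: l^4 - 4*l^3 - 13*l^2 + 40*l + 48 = (l - 4)*(l^3 - 13*l - 12) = (l - 4)*(l + 1)*(l^2 - l - 12) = (l - 4)^2*(l + 1)*(l + 3)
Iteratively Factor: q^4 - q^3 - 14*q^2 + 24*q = (q - 3)*(q^3 + 2*q^2 - 8*q) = q*(q - 3)*(q^2 + 2*q - 8) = q*(q - 3)*(q - 2)*(q + 4)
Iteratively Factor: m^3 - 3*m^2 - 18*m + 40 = (m + 4)*(m^2 - 7*m + 10) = (m - 2)*(m + 4)*(m - 5)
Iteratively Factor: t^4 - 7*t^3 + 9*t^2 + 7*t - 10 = (t - 5)*(t^3 - 2*t^2 - t + 2) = (t - 5)*(t - 1)*(t^2 - t - 2) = (t - 5)*(t - 2)*(t - 1)*(t + 1)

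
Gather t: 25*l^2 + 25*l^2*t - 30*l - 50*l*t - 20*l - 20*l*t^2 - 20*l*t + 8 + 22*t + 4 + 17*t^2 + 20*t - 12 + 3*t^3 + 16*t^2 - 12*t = 25*l^2 - 50*l + 3*t^3 + t^2*(33 - 20*l) + t*(25*l^2 - 70*l + 30)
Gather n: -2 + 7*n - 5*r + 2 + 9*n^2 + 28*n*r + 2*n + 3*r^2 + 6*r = 9*n^2 + n*(28*r + 9) + 3*r^2 + r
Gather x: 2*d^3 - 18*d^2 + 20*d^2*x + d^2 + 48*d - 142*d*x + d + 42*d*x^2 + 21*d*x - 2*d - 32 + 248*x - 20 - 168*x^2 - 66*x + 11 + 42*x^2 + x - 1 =2*d^3 - 17*d^2 + 47*d + x^2*(42*d - 126) + x*(20*d^2 - 121*d + 183) - 42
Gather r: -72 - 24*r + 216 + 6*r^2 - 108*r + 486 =6*r^2 - 132*r + 630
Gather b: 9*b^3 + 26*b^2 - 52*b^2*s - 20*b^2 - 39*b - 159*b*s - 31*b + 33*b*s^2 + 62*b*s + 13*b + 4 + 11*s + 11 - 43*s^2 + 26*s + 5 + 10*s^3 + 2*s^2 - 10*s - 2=9*b^3 + b^2*(6 - 52*s) + b*(33*s^2 - 97*s - 57) + 10*s^3 - 41*s^2 + 27*s + 18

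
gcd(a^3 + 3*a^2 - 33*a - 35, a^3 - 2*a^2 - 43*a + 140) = a^2 + 2*a - 35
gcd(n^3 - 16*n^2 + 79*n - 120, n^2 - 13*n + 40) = n^2 - 13*n + 40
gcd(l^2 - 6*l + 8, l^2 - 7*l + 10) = l - 2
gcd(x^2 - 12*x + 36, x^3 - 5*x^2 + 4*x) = 1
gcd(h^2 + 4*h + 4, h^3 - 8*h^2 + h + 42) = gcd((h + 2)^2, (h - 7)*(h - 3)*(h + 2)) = h + 2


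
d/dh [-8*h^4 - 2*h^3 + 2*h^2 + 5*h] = -32*h^3 - 6*h^2 + 4*h + 5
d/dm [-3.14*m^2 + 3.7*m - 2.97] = 3.7 - 6.28*m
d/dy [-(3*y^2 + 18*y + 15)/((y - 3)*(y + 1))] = 24/(y^2 - 6*y + 9)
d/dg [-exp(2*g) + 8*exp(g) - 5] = 2*(4 - exp(g))*exp(g)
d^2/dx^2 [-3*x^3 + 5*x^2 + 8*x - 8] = 10 - 18*x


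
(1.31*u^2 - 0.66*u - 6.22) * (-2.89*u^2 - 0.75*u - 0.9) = -3.7859*u^4 + 0.9249*u^3 + 17.2918*u^2 + 5.259*u + 5.598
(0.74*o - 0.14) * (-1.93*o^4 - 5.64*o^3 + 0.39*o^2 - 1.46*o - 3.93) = -1.4282*o^5 - 3.9034*o^4 + 1.0782*o^3 - 1.135*o^2 - 2.7038*o + 0.5502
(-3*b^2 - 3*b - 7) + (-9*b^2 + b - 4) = -12*b^2 - 2*b - 11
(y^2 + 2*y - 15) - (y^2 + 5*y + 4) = -3*y - 19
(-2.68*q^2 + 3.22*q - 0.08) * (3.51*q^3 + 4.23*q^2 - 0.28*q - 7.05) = -9.4068*q^5 - 0.034200000000002*q^4 + 14.0902*q^3 + 17.654*q^2 - 22.6786*q + 0.564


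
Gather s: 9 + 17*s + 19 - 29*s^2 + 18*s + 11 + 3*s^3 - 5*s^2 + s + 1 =3*s^3 - 34*s^2 + 36*s + 40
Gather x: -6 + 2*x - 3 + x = 3*x - 9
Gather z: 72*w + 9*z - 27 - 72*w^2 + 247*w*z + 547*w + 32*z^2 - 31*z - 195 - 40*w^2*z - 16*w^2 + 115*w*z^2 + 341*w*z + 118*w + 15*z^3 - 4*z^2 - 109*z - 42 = -88*w^2 + 737*w + 15*z^3 + z^2*(115*w + 28) + z*(-40*w^2 + 588*w - 131) - 264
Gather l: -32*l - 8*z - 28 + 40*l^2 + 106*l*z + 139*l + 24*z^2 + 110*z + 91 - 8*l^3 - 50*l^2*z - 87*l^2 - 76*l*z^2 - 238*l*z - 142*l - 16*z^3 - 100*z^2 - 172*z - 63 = -8*l^3 + l^2*(-50*z - 47) + l*(-76*z^2 - 132*z - 35) - 16*z^3 - 76*z^2 - 70*z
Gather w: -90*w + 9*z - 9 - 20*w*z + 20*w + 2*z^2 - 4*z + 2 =w*(-20*z - 70) + 2*z^2 + 5*z - 7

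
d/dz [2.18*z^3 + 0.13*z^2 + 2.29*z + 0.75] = 6.54*z^2 + 0.26*z + 2.29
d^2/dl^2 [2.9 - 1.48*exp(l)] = -1.48*exp(l)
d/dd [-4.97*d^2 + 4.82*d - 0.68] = 4.82 - 9.94*d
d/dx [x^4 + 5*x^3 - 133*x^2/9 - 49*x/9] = 4*x^3 + 15*x^2 - 266*x/9 - 49/9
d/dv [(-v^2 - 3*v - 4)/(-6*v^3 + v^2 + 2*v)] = (-6*v^4 - 36*v^3 - 71*v^2 + 8*v + 8)/(v^2*(36*v^4 - 12*v^3 - 23*v^2 + 4*v + 4))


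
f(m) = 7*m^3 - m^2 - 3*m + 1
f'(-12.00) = 3045.00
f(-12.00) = -12203.00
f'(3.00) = 180.00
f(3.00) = 172.00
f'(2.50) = 123.25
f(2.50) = 96.62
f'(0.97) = 14.82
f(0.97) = 3.54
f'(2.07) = 82.84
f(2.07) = 52.59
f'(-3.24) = 223.93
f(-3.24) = -237.86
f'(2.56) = 129.51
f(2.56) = 104.21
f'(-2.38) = 120.71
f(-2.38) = -91.89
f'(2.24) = 97.89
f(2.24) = 67.94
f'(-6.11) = 793.19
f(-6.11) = -1614.70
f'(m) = 21*m^2 - 2*m - 3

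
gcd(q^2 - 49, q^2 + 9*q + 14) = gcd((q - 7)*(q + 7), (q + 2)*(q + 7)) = q + 7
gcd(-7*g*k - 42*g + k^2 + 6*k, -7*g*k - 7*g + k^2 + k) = 7*g - k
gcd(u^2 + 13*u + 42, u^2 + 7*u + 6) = u + 6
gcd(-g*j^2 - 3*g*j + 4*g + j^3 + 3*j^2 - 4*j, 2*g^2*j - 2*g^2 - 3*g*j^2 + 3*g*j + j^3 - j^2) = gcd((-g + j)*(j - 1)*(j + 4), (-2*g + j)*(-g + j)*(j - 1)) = g*j - g - j^2 + j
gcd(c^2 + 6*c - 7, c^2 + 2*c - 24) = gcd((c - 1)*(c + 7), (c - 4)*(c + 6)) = 1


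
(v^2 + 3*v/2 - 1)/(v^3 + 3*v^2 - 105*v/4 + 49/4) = 2*(v + 2)/(2*v^2 + 7*v - 49)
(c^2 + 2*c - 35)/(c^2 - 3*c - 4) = (-c^2 - 2*c + 35)/(-c^2 + 3*c + 4)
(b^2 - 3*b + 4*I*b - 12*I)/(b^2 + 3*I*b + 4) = (b - 3)/(b - I)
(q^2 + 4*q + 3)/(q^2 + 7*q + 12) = (q + 1)/(q + 4)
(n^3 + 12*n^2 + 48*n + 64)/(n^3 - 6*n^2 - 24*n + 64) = (n^2 + 8*n + 16)/(n^2 - 10*n + 16)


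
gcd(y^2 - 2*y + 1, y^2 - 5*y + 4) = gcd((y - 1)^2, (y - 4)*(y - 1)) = y - 1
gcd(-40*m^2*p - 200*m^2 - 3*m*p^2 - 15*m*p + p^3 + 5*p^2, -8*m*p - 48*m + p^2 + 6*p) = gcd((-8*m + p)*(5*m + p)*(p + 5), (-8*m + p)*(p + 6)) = -8*m + p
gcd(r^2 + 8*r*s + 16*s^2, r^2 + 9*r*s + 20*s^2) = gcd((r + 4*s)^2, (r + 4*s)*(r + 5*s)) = r + 4*s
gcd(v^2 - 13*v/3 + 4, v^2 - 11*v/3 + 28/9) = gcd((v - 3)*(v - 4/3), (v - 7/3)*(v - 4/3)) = v - 4/3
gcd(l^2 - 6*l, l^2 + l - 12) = 1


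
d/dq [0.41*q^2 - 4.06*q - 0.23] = 0.82*q - 4.06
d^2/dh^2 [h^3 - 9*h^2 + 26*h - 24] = 6*h - 18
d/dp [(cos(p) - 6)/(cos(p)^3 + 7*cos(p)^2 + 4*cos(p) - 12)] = (-165*cos(p) - 11*cos(2*p) + cos(3*p) - 35)*sin(p)/(2*(cos(p)^3 + 7*cos(p)^2 + 4*cos(p) - 12)^2)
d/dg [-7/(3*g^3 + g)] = 7*(9*g^2 + 1)/(g^2*(3*g^2 + 1)^2)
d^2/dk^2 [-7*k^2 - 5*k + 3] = -14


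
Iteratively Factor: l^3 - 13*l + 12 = (l - 3)*(l^2 + 3*l - 4) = (l - 3)*(l - 1)*(l + 4)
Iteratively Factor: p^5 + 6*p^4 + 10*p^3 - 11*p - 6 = (p + 2)*(p^4 + 4*p^3 + 2*p^2 - 4*p - 3) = (p + 1)*(p + 2)*(p^3 + 3*p^2 - p - 3) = (p + 1)*(p + 2)*(p + 3)*(p^2 - 1) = (p + 1)^2*(p + 2)*(p + 3)*(p - 1)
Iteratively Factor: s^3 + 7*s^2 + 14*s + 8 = (s + 2)*(s^2 + 5*s + 4) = (s + 1)*(s + 2)*(s + 4)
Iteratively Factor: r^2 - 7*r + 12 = (r - 3)*(r - 4)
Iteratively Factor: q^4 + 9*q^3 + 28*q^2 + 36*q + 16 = (q + 2)*(q^3 + 7*q^2 + 14*q + 8) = (q + 2)*(q + 4)*(q^2 + 3*q + 2) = (q + 2)^2*(q + 4)*(q + 1)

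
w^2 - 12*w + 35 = (w - 7)*(w - 5)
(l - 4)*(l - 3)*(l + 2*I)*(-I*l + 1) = -I*l^4 + 3*l^3 + 7*I*l^3 - 21*l^2 - 10*I*l^2 + 36*l - 14*I*l + 24*I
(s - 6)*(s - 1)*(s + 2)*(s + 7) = s^4 + 2*s^3 - 43*s^2 - 44*s + 84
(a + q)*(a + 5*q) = a^2 + 6*a*q + 5*q^2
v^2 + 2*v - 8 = (v - 2)*(v + 4)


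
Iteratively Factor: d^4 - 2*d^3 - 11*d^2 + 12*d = (d - 4)*(d^3 + 2*d^2 - 3*d) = d*(d - 4)*(d^2 + 2*d - 3) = d*(d - 4)*(d - 1)*(d + 3)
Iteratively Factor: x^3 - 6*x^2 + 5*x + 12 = (x + 1)*(x^2 - 7*x + 12) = (x - 3)*(x + 1)*(x - 4)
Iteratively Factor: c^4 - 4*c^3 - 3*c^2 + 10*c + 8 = (c + 1)*(c^3 - 5*c^2 + 2*c + 8) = (c - 4)*(c + 1)*(c^2 - c - 2) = (c - 4)*(c + 1)^2*(c - 2)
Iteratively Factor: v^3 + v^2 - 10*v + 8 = (v - 1)*(v^2 + 2*v - 8) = (v - 1)*(v + 4)*(v - 2)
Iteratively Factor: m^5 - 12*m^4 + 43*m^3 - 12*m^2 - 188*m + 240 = (m - 5)*(m^4 - 7*m^3 + 8*m^2 + 28*m - 48) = (m - 5)*(m - 4)*(m^3 - 3*m^2 - 4*m + 12) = (m - 5)*(m - 4)*(m - 3)*(m^2 - 4) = (m - 5)*(m - 4)*(m - 3)*(m + 2)*(m - 2)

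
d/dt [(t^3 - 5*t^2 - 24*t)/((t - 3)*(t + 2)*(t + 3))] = (7*t^2 - 12*t + 48)/(t^4 - 2*t^3 - 11*t^2 + 12*t + 36)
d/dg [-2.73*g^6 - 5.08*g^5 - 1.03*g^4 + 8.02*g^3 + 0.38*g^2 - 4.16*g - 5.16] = -16.38*g^5 - 25.4*g^4 - 4.12*g^3 + 24.06*g^2 + 0.76*g - 4.16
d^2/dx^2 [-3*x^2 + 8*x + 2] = -6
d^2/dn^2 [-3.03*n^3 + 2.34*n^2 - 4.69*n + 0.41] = 4.68 - 18.18*n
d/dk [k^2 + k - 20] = 2*k + 1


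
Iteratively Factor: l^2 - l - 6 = (l + 2)*(l - 3)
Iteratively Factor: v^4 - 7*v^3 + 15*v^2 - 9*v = (v)*(v^3 - 7*v^2 + 15*v - 9) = v*(v - 3)*(v^2 - 4*v + 3) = v*(v - 3)*(v - 1)*(v - 3)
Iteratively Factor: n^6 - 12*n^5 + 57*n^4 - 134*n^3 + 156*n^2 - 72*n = (n)*(n^5 - 12*n^4 + 57*n^3 - 134*n^2 + 156*n - 72) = n*(n - 2)*(n^4 - 10*n^3 + 37*n^2 - 60*n + 36) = n*(n - 3)*(n - 2)*(n^3 - 7*n^2 + 16*n - 12) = n*(n - 3)*(n - 2)^2*(n^2 - 5*n + 6) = n*(n - 3)*(n - 2)^3*(n - 3)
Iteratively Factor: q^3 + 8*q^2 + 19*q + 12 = (q + 4)*(q^2 + 4*q + 3) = (q + 1)*(q + 4)*(q + 3)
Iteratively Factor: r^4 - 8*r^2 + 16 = (r - 2)*(r^3 + 2*r^2 - 4*r - 8) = (r - 2)*(r + 2)*(r^2 - 4) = (r - 2)^2*(r + 2)*(r + 2)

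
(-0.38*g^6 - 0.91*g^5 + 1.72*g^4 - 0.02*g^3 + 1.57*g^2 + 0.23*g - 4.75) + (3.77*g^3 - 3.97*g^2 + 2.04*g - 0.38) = -0.38*g^6 - 0.91*g^5 + 1.72*g^4 + 3.75*g^3 - 2.4*g^2 + 2.27*g - 5.13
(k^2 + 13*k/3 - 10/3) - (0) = k^2 + 13*k/3 - 10/3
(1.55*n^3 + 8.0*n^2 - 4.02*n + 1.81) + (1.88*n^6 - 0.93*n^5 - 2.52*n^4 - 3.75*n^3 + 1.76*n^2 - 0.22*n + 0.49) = 1.88*n^6 - 0.93*n^5 - 2.52*n^4 - 2.2*n^3 + 9.76*n^2 - 4.24*n + 2.3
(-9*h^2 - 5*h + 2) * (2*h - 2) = -18*h^3 + 8*h^2 + 14*h - 4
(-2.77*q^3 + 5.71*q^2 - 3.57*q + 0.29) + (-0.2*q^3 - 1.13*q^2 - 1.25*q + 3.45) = -2.97*q^3 + 4.58*q^2 - 4.82*q + 3.74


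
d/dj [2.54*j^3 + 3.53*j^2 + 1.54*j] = 7.62*j^2 + 7.06*j + 1.54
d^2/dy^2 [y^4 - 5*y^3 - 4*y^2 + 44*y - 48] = 12*y^2 - 30*y - 8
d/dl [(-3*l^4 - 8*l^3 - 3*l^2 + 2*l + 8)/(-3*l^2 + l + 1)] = (18*l^5 + 15*l^4 - 28*l^3 - 21*l^2 + 42*l - 6)/(9*l^4 - 6*l^3 - 5*l^2 + 2*l + 1)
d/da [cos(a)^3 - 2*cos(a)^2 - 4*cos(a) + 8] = (-3*cos(a)^2 + 4*cos(a) + 4)*sin(a)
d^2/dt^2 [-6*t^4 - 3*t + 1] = -72*t^2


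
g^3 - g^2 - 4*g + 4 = (g - 2)*(g - 1)*(g + 2)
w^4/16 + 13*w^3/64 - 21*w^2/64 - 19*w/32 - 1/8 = (w/4 + 1/4)*(w/4 + 1)*(w - 2)*(w + 1/4)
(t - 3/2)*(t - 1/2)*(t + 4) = t^3 + 2*t^2 - 29*t/4 + 3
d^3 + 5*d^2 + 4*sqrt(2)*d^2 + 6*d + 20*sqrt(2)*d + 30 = (d + 5)*(d + sqrt(2))*(d + 3*sqrt(2))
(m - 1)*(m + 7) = m^2 + 6*m - 7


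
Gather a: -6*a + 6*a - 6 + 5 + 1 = 0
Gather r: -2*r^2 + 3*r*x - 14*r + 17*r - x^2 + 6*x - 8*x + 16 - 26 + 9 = -2*r^2 + r*(3*x + 3) - x^2 - 2*x - 1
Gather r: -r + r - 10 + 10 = 0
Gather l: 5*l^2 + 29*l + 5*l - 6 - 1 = 5*l^2 + 34*l - 7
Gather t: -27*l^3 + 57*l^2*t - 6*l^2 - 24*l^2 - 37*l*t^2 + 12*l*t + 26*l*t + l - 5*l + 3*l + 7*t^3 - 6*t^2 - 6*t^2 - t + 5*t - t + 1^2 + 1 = -27*l^3 - 30*l^2 - l + 7*t^3 + t^2*(-37*l - 12) + t*(57*l^2 + 38*l + 3) + 2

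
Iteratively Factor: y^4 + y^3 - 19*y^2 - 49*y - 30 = (y + 2)*(y^3 - y^2 - 17*y - 15) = (y + 1)*(y + 2)*(y^2 - 2*y - 15) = (y - 5)*(y + 1)*(y + 2)*(y + 3)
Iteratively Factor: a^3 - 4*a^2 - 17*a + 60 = (a - 5)*(a^2 + a - 12) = (a - 5)*(a + 4)*(a - 3)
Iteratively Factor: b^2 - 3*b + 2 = (b - 2)*(b - 1)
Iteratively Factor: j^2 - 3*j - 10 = (j + 2)*(j - 5)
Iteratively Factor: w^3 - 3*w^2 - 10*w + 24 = (w - 4)*(w^2 + w - 6) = (w - 4)*(w + 3)*(w - 2)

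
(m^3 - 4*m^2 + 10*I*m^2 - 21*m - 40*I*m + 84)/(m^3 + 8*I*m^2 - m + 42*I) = (m - 4)/(m - 2*I)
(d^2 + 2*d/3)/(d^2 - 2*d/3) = (3*d + 2)/(3*d - 2)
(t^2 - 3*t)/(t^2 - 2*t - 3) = t/(t + 1)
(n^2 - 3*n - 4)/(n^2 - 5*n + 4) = (n + 1)/(n - 1)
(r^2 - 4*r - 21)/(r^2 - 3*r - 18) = (r - 7)/(r - 6)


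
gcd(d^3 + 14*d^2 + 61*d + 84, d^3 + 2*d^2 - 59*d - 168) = d^2 + 10*d + 21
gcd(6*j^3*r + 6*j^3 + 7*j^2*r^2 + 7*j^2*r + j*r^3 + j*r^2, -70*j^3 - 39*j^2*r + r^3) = 1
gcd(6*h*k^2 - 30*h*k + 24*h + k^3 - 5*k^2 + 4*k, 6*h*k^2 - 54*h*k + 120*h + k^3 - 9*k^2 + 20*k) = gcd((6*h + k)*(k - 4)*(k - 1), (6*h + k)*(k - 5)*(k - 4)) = 6*h*k - 24*h + k^2 - 4*k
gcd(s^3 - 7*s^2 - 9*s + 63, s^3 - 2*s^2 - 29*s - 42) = s^2 - 4*s - 21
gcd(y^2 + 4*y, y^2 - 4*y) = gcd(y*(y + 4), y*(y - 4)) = y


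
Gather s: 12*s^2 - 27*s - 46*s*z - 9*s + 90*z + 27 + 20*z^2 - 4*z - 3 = 12*s^2 + s*(-46*z - 36) + 20*z^2 + 86*z + 24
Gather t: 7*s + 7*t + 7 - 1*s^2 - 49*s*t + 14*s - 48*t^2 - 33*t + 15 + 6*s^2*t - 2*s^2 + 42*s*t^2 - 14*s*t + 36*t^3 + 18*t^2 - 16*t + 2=-3*s^2 + 21*s + 36*t^3 + t^2*(42*s - 30) + t*(6*s^2 - 63*s - 42) + 24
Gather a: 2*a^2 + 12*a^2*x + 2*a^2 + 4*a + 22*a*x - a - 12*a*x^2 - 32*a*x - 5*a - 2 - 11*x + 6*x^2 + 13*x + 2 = a^2*(12*x + 4) + a*(-12*x^2 - 10*x - 2) + 6*x^2 + 2*x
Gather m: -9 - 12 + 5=-16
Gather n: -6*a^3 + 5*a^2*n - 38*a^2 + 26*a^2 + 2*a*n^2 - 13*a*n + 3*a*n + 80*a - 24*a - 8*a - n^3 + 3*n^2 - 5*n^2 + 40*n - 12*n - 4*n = -6*a^3 - 12*a^2 + 48*a - n^3 + n^2*(2*a - 2) + n*(5*a^2 - 10*a + 24)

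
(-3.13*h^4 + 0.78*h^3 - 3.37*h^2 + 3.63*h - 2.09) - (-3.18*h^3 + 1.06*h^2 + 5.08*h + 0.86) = -3.13*h^4 + 3.96*h^3 - 4.43*h^2 - 1.45*h - 2.95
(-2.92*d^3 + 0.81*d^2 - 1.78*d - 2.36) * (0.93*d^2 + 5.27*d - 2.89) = -2.7156*d^5 - 14.6351*d^4 + 11.0521*d^3 - 13.9163*d^2 - 7.293*d + 6.8204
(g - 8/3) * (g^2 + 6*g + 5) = g^3 + 10*g^2/3 - 11*g - 40/3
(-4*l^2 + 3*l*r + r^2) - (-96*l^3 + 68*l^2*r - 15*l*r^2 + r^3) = 96*l^3 - 68*l^2*r - 4*l^2 + 15*l*r^2 + 3*l*r - r^3 + r^2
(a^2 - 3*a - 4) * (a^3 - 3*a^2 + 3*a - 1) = a^5 - 6*a^4 + 8*a^3 + 2*a^2 - 9*a + 4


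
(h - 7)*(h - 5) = h^2 - 12*h + 35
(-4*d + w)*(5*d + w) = -20*d^2 + d*w + w^2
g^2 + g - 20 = (g - 4)*(g + 5)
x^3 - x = x*(x - 1)*(x + 1)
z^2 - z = z*(z - 1)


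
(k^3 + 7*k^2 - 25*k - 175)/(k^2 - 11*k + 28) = (k^3 + 7*k^2 - 25*k - 175)/(k^2 - 11*k + 28)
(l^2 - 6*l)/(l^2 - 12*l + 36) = l/(l - 6)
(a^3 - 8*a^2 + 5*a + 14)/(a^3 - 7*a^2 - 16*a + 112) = (a^2 - a - 2)/(a^2 - 16)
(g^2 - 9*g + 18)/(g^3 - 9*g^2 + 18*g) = 1/g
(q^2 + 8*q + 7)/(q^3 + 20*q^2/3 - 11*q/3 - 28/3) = 3/(3*q - 4)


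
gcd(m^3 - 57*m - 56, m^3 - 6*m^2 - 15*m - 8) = m^2 - 7*m - 8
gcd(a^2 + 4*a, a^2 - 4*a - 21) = 1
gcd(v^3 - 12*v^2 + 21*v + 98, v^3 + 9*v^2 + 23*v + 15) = 1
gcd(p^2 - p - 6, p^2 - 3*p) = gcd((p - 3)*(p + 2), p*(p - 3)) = p - 3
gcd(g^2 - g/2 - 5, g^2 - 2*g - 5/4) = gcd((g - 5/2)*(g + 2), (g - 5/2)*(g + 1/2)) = g - 5/2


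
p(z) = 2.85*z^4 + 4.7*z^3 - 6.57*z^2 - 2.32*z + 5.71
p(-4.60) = 695.96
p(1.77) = 35.06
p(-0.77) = 2.46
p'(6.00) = 2888.84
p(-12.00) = 50063.47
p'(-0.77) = 10.95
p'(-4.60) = -753.15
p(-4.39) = 550.17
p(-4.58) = 681.01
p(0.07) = 5.52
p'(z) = 11.4*z^3 + 14.1*z^2 - 13.14*z - 2.32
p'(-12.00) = -17513.44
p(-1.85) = -8.86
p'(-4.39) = -637.39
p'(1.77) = 81.81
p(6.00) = 4464.07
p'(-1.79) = 1.00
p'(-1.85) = -1.93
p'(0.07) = -3.17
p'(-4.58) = -741.59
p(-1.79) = -8.89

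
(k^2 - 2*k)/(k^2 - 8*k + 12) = k/(k - 6)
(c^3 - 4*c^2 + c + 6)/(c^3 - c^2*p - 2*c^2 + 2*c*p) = (-c^2 + 2*c + 3)/(c*(-c + p))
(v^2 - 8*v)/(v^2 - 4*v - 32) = v/(v + 4)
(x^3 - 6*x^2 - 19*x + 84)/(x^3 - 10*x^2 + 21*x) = (x + 4)/x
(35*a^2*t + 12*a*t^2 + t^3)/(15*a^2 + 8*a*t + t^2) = t*(7*a + t)/(3*a + t)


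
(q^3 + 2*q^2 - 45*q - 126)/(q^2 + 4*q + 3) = (q^2 - q - 42)/(q + 1)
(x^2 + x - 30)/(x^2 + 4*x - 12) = (x - 5)/(x - 2)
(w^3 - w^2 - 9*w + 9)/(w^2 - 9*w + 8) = (w^2 - 9)/(w - 8)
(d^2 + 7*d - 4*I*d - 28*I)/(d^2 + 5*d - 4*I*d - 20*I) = (d + 7)/(d + 5)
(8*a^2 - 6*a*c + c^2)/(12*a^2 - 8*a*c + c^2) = (4*a - c)/(6*a - c)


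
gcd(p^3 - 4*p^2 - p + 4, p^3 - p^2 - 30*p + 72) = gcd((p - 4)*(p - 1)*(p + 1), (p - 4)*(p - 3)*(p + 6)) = p - 4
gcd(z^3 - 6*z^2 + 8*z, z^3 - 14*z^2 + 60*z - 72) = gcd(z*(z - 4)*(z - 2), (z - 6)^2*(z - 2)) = z - 2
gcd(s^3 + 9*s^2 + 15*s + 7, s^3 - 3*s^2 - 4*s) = s + 1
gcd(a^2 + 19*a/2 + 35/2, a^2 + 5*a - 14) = a + 7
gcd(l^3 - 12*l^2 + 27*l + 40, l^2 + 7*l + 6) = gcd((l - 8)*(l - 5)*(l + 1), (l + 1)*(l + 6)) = l + 1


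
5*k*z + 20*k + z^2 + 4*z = (5*k + z)*(z + 4)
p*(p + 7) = p^2 + 7*p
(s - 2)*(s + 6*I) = s^2 - 2*s + 6*I*s - 12*I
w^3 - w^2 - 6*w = w*(w - 3)*(w + 2)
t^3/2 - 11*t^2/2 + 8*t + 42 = (t/2 + 1)*(t - 7)*(t - 6)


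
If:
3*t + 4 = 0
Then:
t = -4/3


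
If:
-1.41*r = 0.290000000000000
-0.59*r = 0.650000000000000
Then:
No Solution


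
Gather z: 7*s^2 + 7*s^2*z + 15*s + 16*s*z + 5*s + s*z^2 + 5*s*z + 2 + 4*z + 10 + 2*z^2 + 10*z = 7*s^2 + 20*s + z^2*(s + 2) + z*(7*s^2 + 21*s + 14) + 12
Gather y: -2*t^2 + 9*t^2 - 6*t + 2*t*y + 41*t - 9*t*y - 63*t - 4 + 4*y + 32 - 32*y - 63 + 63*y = 7*t^2 - 28*t + y*(35 - 7*t) - 35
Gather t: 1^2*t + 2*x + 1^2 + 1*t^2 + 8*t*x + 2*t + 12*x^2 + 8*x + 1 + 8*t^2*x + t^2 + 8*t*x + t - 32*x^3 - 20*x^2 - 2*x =t^2*(8*x + 2) + t*(16*x + 4) - 32*x^3 - 8*x^2 + 8*x + 2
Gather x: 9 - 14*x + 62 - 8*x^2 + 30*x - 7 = -8*x^2 + 16*x + 64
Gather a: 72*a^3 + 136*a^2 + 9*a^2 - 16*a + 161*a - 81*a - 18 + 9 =72*a^3 + 145*a^2 + 64*a - 9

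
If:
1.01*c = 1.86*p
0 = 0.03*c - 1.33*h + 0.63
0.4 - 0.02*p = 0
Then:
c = 36.83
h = 1.30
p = 20.00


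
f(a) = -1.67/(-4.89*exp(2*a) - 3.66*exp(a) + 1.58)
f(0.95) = 0.04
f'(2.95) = -0.00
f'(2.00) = -0.01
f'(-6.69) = -0.00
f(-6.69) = -1.06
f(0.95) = 0.04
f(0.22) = 0.16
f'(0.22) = -0.29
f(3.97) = 0.00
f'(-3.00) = -0.18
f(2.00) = 0.01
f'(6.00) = 0.00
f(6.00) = 0.00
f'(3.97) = -0.00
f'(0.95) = -0.08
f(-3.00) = -1.21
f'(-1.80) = -2.06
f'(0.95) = -0.08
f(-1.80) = -1.98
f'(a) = -1.67*(9.78*exp(2*a) + 3.66*exp(a))/(-4.89*exp(2*a) - 3.66*exp(a) + 1.58)^2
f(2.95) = 0.00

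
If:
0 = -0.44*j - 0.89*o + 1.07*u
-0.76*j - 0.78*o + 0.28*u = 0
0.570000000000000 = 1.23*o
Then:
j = -0.39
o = 0.46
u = 0.22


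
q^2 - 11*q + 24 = (q - 8)*(q - 3)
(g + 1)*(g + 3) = g^2 + 4*g + 3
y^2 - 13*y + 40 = (y - 8)*(y - 5)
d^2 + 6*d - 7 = (d - 1)*(d + 7)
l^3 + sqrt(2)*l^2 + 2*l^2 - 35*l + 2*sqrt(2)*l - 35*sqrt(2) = (l - 5)*(l + 7)*(l + sqrt(2))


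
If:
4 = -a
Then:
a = -4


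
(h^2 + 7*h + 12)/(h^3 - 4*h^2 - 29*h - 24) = (h + 4)/(h^2 - 7*h - 8)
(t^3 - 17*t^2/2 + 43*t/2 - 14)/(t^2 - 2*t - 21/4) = 2*(t^2 - 5*t + 4)/(2*t + 3)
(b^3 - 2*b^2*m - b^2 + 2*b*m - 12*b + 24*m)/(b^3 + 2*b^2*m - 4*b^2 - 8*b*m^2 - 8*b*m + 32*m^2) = (b + 3)/(b + 4*m)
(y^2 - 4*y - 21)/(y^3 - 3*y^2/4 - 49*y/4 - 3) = 4*(y - 7)/(4*y^2 - 15*y - 4)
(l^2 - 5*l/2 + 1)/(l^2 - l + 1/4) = 2*(l - 2)/(2*l - 1)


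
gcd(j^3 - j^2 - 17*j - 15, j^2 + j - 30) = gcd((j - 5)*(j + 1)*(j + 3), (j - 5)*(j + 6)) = j - 5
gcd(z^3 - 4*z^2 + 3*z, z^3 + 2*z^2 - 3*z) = z^2 - z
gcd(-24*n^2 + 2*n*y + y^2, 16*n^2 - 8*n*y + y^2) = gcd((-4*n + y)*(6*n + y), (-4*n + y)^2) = -4*n + y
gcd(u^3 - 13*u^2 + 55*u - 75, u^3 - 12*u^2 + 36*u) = 1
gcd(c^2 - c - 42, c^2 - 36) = c + 6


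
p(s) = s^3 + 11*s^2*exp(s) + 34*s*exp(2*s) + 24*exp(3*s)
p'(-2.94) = 27.08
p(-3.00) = -22.32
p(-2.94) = -20.66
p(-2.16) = -5.10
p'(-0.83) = -0.89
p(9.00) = 12789256945575.97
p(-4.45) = -85.60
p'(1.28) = 5086.60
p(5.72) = 698496539.14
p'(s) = 11*s^2*exp(s) + 3*s^2 + 68*s*exp(2*s) + 22*s*exp(s) + 72*exp(3*s) + 34*exp(2*s)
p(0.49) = 153.20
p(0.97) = 698.28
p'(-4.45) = 60.77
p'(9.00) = 38349898487893.61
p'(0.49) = 515.14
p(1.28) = 1746.50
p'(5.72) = 2080388705.23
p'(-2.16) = 13.04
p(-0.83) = -0.64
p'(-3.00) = 28.23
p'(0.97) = 2103.71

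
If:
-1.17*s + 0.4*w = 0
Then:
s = 0.341880341880342*w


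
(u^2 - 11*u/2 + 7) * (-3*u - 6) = -3*u^3 + 21*u^2/2 + 12*u - 42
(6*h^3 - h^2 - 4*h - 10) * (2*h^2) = 12*h^5 - 2*h^4 - 8*h^3 - 20*h^2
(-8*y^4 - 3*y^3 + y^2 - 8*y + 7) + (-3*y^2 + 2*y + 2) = -8*y^4 - 3*y^3 - 2*y^2 - 6*y + 9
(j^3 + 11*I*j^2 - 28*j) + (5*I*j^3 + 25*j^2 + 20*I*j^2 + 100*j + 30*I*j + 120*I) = j^3 + 5*I*j^3 + 25*j^2 + 31*I*j^2 + 72*j + 30*I*j + 120*I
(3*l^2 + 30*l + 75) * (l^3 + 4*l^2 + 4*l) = 3*l^5 + 42*l^4 + 207*l^3 + 420*l^2 + 300*l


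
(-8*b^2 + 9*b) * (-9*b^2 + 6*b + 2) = 72*b^4 - 129*b^3 + 38*b^2 + 18*b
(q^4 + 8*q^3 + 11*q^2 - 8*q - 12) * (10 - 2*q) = -2*q^5 - 6*q^4 + 58*q^3 + 126*q^2 - 56*q - 120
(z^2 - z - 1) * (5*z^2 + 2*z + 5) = 5*z^4 - 3*z^3 - 2*z^2 - 7*z - 5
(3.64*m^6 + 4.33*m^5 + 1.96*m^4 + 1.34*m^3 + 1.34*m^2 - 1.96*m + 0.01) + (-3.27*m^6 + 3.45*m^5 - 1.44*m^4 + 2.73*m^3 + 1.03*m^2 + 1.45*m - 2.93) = 0.37*m^6 + 7.78*m^5 + 0.52*m^4 + 4.07*m^3 + 2.37*m^2 - 0.51*m - 2.92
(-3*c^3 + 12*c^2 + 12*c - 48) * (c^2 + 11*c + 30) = -3*c^5 - 21*c^4 + 54*c^3 + 444*c^2 - 168*c - 1440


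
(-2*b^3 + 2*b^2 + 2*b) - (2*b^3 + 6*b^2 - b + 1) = -4*b^3 - 4*b^2 + 3*b - 1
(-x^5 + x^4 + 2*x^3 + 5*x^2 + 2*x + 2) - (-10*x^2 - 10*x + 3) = -x^5 + x^4 + 2*x^3 + 15*x^2 + 12*x - 1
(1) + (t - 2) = t - 1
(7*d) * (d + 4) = 7*d^2 + 28*d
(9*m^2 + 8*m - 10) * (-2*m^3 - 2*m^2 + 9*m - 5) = -18*m^5 - 34*m^4 + 85*m^3 + 47*m^2 - 130*m + 50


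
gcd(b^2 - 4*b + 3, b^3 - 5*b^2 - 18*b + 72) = b - 3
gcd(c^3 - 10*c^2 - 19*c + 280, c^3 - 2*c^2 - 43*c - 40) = c^2 - 3*c - 40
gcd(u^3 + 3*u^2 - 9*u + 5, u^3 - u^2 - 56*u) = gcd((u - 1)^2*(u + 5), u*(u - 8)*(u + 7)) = 1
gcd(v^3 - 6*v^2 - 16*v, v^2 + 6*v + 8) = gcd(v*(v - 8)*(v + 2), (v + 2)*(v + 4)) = v + 2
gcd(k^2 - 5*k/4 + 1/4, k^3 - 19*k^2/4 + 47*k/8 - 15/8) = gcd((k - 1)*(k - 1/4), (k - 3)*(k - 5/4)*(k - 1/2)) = 1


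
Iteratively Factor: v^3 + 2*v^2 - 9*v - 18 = (v + 2)*(v^2 - 9) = (v - 3)*(v + 2)*(v + 3)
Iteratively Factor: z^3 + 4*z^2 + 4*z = (z + 2)*(z^2 + 2*z) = (z + 2)^2*(z)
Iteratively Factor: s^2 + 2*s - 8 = (s - 2)*(s + 4)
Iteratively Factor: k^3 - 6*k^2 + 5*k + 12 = (k - 4)*(k^2 - 2*k - 3) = (k - 4)*(k - 3)*(k + 1)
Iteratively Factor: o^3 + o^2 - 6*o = (o - 2)*(o^2 + 3*o) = (o - 2)*(o + 3)*(o)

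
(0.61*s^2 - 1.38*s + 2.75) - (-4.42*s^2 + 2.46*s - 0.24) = 5.03*s^2 - 3.84*s + 2.99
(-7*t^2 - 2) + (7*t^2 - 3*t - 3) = -3*t - 5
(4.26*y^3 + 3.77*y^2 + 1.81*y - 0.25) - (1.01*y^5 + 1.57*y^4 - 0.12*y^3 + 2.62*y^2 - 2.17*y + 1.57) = -1.01*y^5 - 1.57*y^4 + 4.38*y^3 + 1.15*y^2 + 3.98*y - 1.82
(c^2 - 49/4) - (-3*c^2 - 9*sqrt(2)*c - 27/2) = 4*c^2 + 9*sqrt(2)*c + 5/4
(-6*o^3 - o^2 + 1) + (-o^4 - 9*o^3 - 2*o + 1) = -o^4 - 15*o^3 - o^2 - 2*o + 2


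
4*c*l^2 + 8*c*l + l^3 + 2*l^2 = l*(4*c + l)*(l + 2)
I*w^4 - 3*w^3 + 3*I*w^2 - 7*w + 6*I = (w - I)*(w + 2*I)*(w + 3*I)*(I*w + 1)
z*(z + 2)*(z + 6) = z^3 + 8*z^2 + 12*z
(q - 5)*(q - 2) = q^2 - 7*q + 10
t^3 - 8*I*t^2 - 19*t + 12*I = (t - 4*I)*(t - 3*I)*(t - I)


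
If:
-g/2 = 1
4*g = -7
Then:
No Solution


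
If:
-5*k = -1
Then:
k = 1/5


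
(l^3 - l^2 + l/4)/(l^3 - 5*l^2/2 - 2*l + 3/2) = l*(2*l - 1)/(2*(l^2 - 2*l - 3))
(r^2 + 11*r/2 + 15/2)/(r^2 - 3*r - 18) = (r + 5/2)/(r - 6)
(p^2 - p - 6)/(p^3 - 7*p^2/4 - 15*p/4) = 4*(p + 2)/(p*(4*p + 5))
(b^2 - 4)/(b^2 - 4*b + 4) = (b + 2)/(b - 2)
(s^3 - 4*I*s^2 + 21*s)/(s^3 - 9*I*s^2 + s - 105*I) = s/(s - 5*I)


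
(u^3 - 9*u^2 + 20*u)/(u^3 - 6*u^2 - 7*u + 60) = u/(u + 3)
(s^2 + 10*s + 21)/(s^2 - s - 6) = (s^2 + 10*s + 21)/(s^2 - s - 6)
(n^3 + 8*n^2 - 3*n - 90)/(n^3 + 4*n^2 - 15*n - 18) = (n + 5)/(n + 1)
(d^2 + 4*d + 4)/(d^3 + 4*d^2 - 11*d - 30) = (d + 2)/(d^2 + 2*d - 15)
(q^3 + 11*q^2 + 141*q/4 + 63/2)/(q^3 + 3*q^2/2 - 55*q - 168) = (q + 3/2)/(q - 8)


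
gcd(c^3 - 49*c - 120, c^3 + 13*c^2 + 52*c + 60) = c + 5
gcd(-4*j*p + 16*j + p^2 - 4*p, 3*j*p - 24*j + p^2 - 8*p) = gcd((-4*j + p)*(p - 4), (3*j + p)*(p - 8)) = 1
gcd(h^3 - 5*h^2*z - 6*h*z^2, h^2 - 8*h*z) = h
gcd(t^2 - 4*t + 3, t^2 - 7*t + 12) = t - 3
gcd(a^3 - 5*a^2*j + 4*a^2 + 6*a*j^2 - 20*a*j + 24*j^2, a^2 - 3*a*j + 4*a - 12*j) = a^2 - 3*a*j + 4*a - 12*j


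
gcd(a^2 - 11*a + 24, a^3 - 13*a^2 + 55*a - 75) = a - 3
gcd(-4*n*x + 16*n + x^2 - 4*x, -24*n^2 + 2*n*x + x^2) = -4*n + x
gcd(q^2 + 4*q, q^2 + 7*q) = q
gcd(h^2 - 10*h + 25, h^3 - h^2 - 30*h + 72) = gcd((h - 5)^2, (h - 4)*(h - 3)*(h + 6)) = 1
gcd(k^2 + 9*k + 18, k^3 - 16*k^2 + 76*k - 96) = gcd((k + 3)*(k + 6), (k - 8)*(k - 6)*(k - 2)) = 1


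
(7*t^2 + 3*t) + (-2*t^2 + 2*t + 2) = 5*t^2 + 5*t + 2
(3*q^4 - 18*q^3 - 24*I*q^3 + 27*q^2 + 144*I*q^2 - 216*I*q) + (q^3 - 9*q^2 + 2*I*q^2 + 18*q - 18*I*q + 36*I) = 3*q^4 - 17*q^3 - 24*I*q^3 + 18*q^2 + 146*I*q^2 + 18*q - 234*I*q + 36*I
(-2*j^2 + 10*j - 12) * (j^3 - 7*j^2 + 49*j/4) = -2*j^5 + 24*j^4 - 213*j^3/2 + 413*j^2/2 - 147*j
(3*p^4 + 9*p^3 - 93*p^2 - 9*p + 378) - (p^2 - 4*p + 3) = 3*p^4 + 9*p^3 - 94*p^2 - 5*p + 375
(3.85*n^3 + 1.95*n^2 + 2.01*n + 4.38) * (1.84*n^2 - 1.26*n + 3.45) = 7.084*n^5 - 1.263*n^4 + 14.5239*n^3 + 12.2541*n^2 + 1.4157*n + 15.111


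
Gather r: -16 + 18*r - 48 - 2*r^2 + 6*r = -2*r^2 + 24*r - 64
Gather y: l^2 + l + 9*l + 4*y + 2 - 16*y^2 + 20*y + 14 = l^2 + 10*l - 16*y^2 + 24*y + 16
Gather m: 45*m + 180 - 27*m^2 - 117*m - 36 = -27*m^2 - 72*m + 144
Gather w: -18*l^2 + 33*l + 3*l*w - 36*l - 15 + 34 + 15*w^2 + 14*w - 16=-18*l^2 - 3*l + 15*w^2 + w*(3*l + 14) + 3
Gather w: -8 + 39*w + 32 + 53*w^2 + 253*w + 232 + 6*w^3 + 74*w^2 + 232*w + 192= 6*w^3 + 127*w^2 + 524*w + 448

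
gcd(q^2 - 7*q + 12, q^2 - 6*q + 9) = q - 3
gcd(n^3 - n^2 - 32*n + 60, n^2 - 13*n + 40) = n - 5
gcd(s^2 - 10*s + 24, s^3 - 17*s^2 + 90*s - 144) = s - 6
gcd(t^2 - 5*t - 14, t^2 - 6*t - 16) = t + 2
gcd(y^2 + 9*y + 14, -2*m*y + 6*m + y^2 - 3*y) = 1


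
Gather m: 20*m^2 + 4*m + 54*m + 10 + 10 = 20*m^2 + 58*m + 20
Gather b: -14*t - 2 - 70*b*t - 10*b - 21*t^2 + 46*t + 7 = b*(-70*t - 10) - 21*t^2 + 32*t + 5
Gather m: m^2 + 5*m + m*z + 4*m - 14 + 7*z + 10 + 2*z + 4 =m^2 + m*(z + 9) + 9*z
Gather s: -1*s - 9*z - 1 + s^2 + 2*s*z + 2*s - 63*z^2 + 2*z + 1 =s^2 + s*(2*z + 1) - 63*z^2 - 7*z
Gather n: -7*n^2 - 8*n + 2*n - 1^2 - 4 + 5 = -7*n^2 - 6*n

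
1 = 1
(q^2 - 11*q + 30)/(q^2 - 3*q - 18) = (q - 5)/(q + 3)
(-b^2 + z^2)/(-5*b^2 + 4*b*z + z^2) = (b + z)/(5*b + z)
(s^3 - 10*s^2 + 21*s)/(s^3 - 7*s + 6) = s*(s^2 - 10*s + 21)/(s^3 - 7*s + 6)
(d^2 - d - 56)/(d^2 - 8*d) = (d + 7)/d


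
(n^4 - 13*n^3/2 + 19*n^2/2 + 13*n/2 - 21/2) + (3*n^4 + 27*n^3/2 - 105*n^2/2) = 4*n^4 + 7*n^3 - 43*n^2 + 13*n/2 - 21/2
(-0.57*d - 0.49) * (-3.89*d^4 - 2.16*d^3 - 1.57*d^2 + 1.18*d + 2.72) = 2.2173*d^5 + 3.1373*d^4 + 1.9533*d^3 + 0.0967000000000001*d^2 - 2.1286*d - 1.3328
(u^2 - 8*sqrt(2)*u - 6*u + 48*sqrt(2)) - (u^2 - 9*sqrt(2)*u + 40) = -6*u + sqrt(2)*u - 40 + 48*sqrt(2)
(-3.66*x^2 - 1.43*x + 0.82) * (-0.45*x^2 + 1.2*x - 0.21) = 1.647*x^4 - 3.7485*x^3 - 1.3164*x^2 + 1.2843*x - 0.1722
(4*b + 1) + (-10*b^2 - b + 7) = -10*b^2 + 3*b + 8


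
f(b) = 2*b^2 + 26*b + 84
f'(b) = 4*b + 26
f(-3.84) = 13.65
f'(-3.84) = 10.64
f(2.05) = 145.70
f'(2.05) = 34.20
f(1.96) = 142.64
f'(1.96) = 33.84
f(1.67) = 133.00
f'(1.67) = 32.68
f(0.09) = 86.36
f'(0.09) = 26.36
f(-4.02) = 11.80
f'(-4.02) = 9.92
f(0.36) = 93.62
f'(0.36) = 27.44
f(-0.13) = 80.65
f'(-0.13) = 25.48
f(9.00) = 480.00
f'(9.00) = 62.00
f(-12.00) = 60.00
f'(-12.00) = -22.00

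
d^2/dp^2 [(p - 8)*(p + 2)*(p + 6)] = 6*p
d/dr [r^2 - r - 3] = 2*r - 1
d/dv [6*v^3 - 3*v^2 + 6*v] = 18*v^2 - 6*v + 6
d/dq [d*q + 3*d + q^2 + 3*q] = d + 2*q + 3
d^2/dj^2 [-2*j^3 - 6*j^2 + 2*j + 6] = -12*j - 12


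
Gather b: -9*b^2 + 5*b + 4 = -9*b^2 + 5*b + 4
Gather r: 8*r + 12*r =20*r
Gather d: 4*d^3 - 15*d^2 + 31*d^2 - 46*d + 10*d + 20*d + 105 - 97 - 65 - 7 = 4*d^3 + 16*d^2 - 16*d - 64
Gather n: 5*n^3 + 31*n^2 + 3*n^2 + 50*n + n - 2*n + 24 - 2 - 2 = 5*n^3 + 34*n^2 + 49*n + 20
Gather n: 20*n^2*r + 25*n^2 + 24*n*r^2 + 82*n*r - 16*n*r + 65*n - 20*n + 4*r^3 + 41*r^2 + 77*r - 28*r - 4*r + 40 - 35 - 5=n^2*(20*r + 25) + n*(24*r^2 + 66*r + 45) + 4*r^3 + 41*r^2 + 45*r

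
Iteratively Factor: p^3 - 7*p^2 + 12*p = (p - 4)*(p^2 - 3*p) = p*(p - 4)*(p - 3)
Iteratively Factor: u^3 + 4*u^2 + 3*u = (u + 3)*(u^2 + u) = (u + 1)*(u + 3)*(u)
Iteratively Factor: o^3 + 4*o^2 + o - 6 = (o + 3)*(o^2 + o - 2) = (o + 2)*(o + 3)*(o - 1)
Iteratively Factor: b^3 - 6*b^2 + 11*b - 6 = (b - 2)*(b^2 - 4*b + 3) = (b - 3)*(b - 2)*(b - 1)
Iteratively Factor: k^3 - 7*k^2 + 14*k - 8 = (k - 2)*(k^2 - 5*k + 4) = (k - 2)*(k - 1)*(k - 4)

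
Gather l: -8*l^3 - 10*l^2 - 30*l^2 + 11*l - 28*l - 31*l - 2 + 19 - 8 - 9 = -8*l^3 - 40*l^2 - 48*l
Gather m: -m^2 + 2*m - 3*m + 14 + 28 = -m^2 - m + 42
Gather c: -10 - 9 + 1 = -18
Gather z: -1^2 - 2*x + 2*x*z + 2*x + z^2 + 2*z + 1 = z^2 + z*(2*x + 2)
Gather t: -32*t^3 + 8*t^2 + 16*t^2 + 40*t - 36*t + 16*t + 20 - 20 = -32*t^3 + 24*t^2 + 20*t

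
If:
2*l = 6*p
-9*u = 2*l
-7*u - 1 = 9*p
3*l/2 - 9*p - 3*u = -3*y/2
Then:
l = -9/13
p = -3/13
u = 2/13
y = -5/13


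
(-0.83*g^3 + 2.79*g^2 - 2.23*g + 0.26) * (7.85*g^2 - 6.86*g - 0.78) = -6.5155*g^5 + 27.5953*g^4 - 35.9975*g^3 + 15.1626*g^2 - 0.0442*g - 0.2028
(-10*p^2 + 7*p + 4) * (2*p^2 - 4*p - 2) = -20*p^4 + 54*p^3 - 30*p - 8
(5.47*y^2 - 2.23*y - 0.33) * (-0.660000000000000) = -3.6102*y^2 + 1.4718*y + 0.2178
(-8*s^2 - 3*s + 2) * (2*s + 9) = -16*s^3 - 78*s^2 - 23*s + 18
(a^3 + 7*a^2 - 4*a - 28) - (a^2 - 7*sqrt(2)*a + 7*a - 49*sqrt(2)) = a^3 + 6*a^2 - 11*a + 7*sqrt(2)*a - 28 + 49*sqrt(2)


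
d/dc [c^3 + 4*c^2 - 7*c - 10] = 3*c^2 + 8*c - 7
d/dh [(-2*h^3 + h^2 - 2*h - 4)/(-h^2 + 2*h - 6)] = 2*(h^4 - 4*h^3 + 18*h^2 - 10*h + 10)/(h^4 - 4*h^3 + 16*h^2 - 24*h + 36)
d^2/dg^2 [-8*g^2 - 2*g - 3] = -16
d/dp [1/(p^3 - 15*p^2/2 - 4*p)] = 4*(-3*p^2 + 15*p + 4)/(p^2*(-2*p^2 + 15*p + 8)^2)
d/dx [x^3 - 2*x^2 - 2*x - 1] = 3*x^2 - 4*x - 2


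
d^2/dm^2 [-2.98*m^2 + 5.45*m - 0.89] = -5.96000000000000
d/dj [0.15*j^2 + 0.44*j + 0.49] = 0.3*j + 0.44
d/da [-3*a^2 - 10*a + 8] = -6*a - 10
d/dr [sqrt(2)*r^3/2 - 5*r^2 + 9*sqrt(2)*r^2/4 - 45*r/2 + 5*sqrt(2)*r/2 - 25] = 3*sqrt(2)*r^2/2 - 10*r + 9*sqrt(2)*r/2 - 45/2 + 5*sqrt(2)/2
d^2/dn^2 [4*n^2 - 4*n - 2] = 8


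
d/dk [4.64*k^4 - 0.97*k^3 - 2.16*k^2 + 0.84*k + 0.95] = 18.56*k^3 - 2.91*k^2 - 4.32*k + 0.84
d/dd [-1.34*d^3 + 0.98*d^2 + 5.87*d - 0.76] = -4.02*d^2 + 1.96*d + 5.87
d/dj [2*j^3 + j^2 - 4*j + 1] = 6*j^2 + 2*j - 4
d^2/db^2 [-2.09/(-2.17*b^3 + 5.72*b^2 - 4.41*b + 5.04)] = ((23.9096 - 27.2118*b)*(2.17*b^3 - 5.72*b^2 + 4.41*b - 5.04) + 2.09*(6.51*b^2 - 11.44*b + 4.41)*(13.02*b^2 - 22.88*b + 8.82))/(2.17*b^3 - 5.72*b^2 + 4.41*b - 5.04)^3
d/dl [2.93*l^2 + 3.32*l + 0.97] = 5.86*l + 3.32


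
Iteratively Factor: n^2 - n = (n)*(n - 1)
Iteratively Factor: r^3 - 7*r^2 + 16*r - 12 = (r - 2)*(r^2 - 5*r + 6) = (r - 2)^2*(r - 3)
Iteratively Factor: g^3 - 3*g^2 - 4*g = (g - 4)*(g^2 + g) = g*(g - 4)*(g + 1)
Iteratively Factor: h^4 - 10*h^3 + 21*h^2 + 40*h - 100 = (h - 5)*(h^3 - 5*h^2 - 4*h + 20) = (h - 5)*(h + 2)*(h^2 - 7*h + 10) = (h - 5)^2*(h + 2)*(h - 2)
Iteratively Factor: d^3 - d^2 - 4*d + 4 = (d - 2)*(d^2 + d - 2) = (d - 2)*(d + 2)*(d - 1)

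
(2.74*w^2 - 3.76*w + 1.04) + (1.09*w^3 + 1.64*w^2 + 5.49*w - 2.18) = 1.09*w^3 + 4.38*w^2 + 1.73*w - 1.14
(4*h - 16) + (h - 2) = 5*h - 18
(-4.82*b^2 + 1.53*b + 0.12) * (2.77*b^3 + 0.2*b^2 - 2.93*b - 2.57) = -13.3514*b^5 + 3.2741*b^4 + 14.761*b^3 + 7.9285*b^2 - 4.2837*b - 0.3084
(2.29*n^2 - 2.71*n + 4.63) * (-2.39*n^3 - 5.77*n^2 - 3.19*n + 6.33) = -5.4731*n^5 - 6.7364*n^4 - 2.7341*n^3 - 3.5745*n^2 - 31.924*n + 29.3079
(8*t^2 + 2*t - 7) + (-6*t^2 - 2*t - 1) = 2*t^2 - 8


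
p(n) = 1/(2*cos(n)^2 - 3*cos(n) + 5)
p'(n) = (4*sin(n)*cos(n) - 3*sin(n))/(2*cos(n)^2 - 3*cos(n) + 5)^2 = (4*cos(n) - 3)*sin(n)/(-3*cos(n) + cos(2*n) + 6)^2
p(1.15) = 0.24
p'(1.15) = -0.07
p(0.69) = 0.26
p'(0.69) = 0.00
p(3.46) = 0.10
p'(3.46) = 0.02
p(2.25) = 0.13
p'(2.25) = -0.07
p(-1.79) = 0.17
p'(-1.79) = 0.11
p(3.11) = 0.10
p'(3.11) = -0.00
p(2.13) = 0.14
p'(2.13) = -0.08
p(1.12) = 0.25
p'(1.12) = -0.07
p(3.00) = 0.10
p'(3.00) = -0.00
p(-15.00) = 0.12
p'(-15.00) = 0.06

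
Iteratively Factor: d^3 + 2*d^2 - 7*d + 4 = (d - 1)*(d^2 + 3*d - 4) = (d - 1)^2*(d + 4)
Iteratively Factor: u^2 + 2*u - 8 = (u + 4)*(u - 2)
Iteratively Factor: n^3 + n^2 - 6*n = (n - 2)*(n^2 + 3*n) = (n - 2)*(n + 3)*(n)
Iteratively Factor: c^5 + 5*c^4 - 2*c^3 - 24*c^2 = (c)*(c^4 + 5*c^3 - 2*c^2 - 24*c) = c*(c + 4)*(c^3 + c^2 - 6*c) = c*(c + 3)*(c + 4)*(c^2 - 2*c) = c^2*(c + 3)*(c + 4)*(c - 2)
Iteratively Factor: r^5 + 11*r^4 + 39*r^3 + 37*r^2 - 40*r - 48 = (r + 3)*(r^4 + 8*r^3 + 15*r^2 - 8*r - 16) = (r + 1)*(r + 3)*(r^3 + 7*r^2 + 8*r - 16) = (r + 1)*(r + 3)*(r + 4)*(r^2 + 3*r - 4) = (r - 1)*(r + 1)*(r + 3)*(r + 4)*(r + 4)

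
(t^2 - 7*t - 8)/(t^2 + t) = (t - 8)/t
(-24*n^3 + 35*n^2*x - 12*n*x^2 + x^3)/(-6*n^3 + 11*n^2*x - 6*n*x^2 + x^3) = (-8*n + x)/(-2*n + x)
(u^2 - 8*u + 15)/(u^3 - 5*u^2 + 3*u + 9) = (u - 5)/(u^2 - 2*u - 3)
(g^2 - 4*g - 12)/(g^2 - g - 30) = (g + 2)/(g + 5)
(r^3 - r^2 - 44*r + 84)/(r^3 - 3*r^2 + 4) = (r^2 + r - 42)/(r^2 - r - 2)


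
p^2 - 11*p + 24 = (p - 8)*(p - 3)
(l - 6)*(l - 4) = l^2 - 10*l + 24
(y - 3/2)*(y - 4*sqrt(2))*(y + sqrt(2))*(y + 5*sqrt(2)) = y^4 - 3*y^3/2 + 2*sqrt(2)*y^3 - 38*y^2 - 3*sqrt(2)*y^2 - 40*sqrt(2)*y + 57*y + 60*sqrt(2)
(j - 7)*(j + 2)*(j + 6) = j^3 + j^2 - 44*j - 84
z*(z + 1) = z^2 + z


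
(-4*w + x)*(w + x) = -4*w^2 - 3*w*x + x^2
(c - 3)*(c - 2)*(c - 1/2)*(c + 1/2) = c^4 - 5*c^3 + 23*c^2/4 + 5*c/4 - 3/2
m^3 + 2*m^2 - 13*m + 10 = (m - 2)*(m - 1)*(m + 5)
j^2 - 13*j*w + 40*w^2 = (j - 8*w)*(j - 5*w)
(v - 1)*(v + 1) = v^2 - 1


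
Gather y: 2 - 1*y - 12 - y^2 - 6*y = -y^2 - 7*y - 10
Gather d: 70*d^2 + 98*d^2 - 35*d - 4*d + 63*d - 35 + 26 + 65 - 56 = 168*d^2 + 24*d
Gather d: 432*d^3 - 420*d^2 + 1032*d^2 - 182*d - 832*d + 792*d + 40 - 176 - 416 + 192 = 432*d^3 + 612*d^2 - 222*d - 360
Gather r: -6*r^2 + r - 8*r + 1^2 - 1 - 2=-6*r^2 - 7*r - 2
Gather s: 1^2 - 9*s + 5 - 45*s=6 - 54*s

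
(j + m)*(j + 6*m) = j^2 + 7*j*m + 6*m^2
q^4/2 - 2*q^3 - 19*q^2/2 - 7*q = q*(q/2 + 1)*(q - 7)*(q + 1)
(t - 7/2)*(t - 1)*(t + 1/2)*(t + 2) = t^4 - 2*t^3 - 27*t^2/4 + 17*t/4 + 7/2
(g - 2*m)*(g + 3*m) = g^2 + g*m - 6*m^2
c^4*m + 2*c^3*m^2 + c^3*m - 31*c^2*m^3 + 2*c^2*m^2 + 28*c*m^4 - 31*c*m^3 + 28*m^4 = (c - 4*m)*(c - m)*(c + 7*m)*(c*m + m)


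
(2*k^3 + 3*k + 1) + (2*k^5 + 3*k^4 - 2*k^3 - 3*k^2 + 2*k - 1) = 2*k^5 + 3*k^4 - 3*k^2 + 5*k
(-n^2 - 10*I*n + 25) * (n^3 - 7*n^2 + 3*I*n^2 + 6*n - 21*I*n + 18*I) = -n^5 + 7*n^4 - 13*I*n^4 + 49*n^3 + 91*I*n^3 - 385*n^2 - 3*I*n^2 + 330*n - 525*I*n + 450*I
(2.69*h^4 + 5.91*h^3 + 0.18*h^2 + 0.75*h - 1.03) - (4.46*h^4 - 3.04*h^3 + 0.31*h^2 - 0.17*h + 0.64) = -1.77*h^4 + 8.95*h^3 - 0.13*h^2 + 0.92*h - 1.67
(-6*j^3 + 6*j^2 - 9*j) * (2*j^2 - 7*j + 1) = -12*j^5 + 54*j^4 - 66*j^3 + 69*j^2 - 9*j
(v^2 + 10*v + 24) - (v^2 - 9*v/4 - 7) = 49*v/4 + 31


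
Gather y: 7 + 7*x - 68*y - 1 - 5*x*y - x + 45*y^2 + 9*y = 6*x + 45*y^2 + y*(-5*x - 59) + 6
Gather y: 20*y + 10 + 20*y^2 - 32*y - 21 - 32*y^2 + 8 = -12*y^2 - 12*y - 3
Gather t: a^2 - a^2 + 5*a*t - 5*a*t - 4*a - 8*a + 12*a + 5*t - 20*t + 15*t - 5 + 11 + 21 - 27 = 0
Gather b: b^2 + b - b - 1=b^2 - 1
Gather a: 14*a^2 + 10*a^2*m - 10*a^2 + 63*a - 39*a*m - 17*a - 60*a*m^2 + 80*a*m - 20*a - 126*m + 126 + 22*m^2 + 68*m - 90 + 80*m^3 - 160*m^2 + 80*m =a^2*(10*m + 4) + a*(-60*m^2 + 41*m + 26) + 80*m^3 - 138*m^2 + 22*m + 36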